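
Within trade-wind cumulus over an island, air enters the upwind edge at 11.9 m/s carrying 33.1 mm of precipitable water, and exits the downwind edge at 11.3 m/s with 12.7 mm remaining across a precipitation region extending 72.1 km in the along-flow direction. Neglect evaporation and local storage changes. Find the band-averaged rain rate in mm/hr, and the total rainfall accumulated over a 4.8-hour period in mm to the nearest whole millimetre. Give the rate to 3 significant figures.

Column moisture flux per unit crosswind length is F = V × PW.
Inflow: F_in = 11.9 × 33.1 = 393.89 mm·m/s
Outflow: F_out = 11.3 × 12.7 = 143.51 mm·m/s
Steady-state rate R = (F_in − F_out)/L = (393.89 − 143.51) / 72100 m = 3.473e-03 mm/s.
R = 3.473e-03 × 3600 = 12.5 mm/hr.
Over 4.8 h: total = 12.5 × 4.8 = 60 mm.

R ≈ 12.5 mm/hr; total ≈ 60 mm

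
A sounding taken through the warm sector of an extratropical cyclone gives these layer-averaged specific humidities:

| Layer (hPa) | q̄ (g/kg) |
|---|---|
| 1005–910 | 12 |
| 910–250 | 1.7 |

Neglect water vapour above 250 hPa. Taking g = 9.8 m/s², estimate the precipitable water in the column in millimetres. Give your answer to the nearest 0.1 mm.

PW ≈ 23.1 mm

Precipitable water is the column-integrated vapour mass per unit area: PW = (1/g) Σ q̄ Δp, with q in kg/kg and Δp in Pa (1 kg/m² of water = 1 mm).
Layer 1005–910 hPa: Δp = 95 hPa = 9500 Pa, q̄ = 0.012 kg/kg → 0.012 × 9500 / 9.8 = 11.63 mm
Layer 910–250 hPa: Δp = 660 hPa = 66000 Pa, q̄ = 0.0017 kg/kg → 0.0017 × 66000 / 9.8 = 11.45 mm
PW = 11.63 + 11.45 = 23.08 ≈ 23.1 mm.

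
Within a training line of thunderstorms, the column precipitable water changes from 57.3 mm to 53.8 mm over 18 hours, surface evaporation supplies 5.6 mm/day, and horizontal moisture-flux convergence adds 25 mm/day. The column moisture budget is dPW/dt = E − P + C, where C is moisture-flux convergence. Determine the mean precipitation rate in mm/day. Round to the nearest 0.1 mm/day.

P ≈ 35.3 mm/day

dPW/dt = (53.8 − 57.3) mm / (18/24 day) = -4.667 mm/day.
P = E + C − dPW/dt = 5.6 + (25) − (-4.667) = 35.3 mm/day.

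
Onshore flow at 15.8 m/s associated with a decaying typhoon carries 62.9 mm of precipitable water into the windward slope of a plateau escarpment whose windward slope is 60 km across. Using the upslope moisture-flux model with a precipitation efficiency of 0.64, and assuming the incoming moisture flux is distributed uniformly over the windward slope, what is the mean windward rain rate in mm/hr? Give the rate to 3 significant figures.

R ≈ 38.2 mm/hr

Incoming column moisture flux per unit ridge length: F = V × PW = 15.8 × 62.9 = 993.82 mm·m/s.
Spread over the 60 km slope with efficiency ε = 0.64: R = ε·F/W = 0.64 × 993.82 / 60000 m = 1.060e-02 mm/s.
R = 1.060e-02 × 3600 = 38.2 mm/hr.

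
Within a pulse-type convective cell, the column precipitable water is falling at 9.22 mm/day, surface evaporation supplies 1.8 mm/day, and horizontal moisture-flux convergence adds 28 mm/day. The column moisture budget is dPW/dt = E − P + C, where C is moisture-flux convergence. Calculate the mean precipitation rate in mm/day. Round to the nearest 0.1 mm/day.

dPW/dt = -9.22 mm/day.
P = E + C − dPW/dt = 1.8 + (28) − (-9.22) = 39.0 mm/day.

P ≈ 39.0 mm/day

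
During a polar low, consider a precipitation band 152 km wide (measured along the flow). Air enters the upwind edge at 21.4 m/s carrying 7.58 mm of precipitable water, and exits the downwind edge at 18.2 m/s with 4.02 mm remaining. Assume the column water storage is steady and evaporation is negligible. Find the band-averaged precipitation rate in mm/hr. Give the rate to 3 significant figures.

R ≈ 2.11 mm/hr

Column moisture flux per unit crosswind length is F = V × PW.
Inflow: F_in = 21.4 × 7.58 = 162.212 mm·m/s
Outflow: F_out = 18.2 × 4.02 = 73.164 mm·m/s
Steady-state rate R = (F_in − F_out)/L = (162.212 − 73.164) / 152000 m = 5.858e-04 mm/s.
R = 5.858e-04 × 3600 = 2.11 mm/hr.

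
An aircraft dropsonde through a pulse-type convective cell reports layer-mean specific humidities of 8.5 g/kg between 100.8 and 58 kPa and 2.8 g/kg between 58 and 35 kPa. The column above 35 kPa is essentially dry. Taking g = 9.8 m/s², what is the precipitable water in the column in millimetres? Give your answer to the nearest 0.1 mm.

Precipitable water is the column-integrated vapour mass per unit area: PW = (1/g) Σ q̄ Δp, with q in kg/kg and Δp in Pa (1 kg/m² of water = 1 mm).
Layer 100.8–58 kPa: Δp = 428 hPa = 42800 Pa, q̄ = 0.0085 kg/kg → 0.0085 × 42800 / 9.8 = 37.12 mm
Layer 58–35 kPa: Δp = 230 hPa = 23000 Pa, q̄ = 0.0028 kg/kg → 0.0028 × 23000 / 9.8 = 6.57 mm
PW = 37.12 + 6.57 = 43.69 ≈ 43.7 mm.

PW ≈ 43.7 mm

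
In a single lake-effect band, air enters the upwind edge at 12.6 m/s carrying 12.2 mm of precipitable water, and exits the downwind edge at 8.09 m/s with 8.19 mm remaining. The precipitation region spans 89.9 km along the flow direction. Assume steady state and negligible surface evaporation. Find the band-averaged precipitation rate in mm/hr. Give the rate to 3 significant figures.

R ≈ 3.50 mm/hr

Column moisture flux per unit crosswind length is F = V × PW.
Inflow: F_in = 12.6 × 12.2 = 153.72 mm·m/s
Outflow: F_out = 8.09 × 8.19 = 66.2571 mm·m/s
Steady-state rate R = (F_in − F_out)/L = (153.72 − 66.2571) / 89900 m = 9.729e-04 mm/s.
R = 9.729e-04 × 3600 = 3.50 mm/hr.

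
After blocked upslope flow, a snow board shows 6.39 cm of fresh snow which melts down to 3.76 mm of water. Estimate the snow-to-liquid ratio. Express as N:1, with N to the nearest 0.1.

Ratio = snow depth / SWE = 63.9 mm / 3.76 mm = 17.0, i.e. 17.0:1.

ratio ≈ 17.0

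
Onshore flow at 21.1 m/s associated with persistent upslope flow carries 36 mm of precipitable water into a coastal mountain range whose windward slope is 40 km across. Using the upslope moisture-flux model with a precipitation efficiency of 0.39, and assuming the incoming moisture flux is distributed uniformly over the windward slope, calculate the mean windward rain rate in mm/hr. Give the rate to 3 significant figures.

R ≈ 26.7 mm/hr

Incoming column moisture flux per unit ridge length: F = V × PW = 21.1 × 36 = 759.6 mm·m/s.
Spread over the 40 km slope with efficiency ε = 0.39: R = ε·F/W = 0.39 × 759.6 / 40000 m = 7.406e-03 mm/s.
R = 7.406e-03 × 3600 = 26.7 mm/hr.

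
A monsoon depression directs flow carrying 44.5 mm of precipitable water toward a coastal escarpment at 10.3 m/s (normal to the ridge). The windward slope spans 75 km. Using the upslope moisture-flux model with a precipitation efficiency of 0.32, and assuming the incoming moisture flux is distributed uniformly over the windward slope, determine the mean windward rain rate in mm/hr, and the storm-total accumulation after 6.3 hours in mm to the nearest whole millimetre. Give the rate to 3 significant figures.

Incoming column moisture flux per unit ridge length: F = V × PW = 10.3 × 44.5 = 458.35 mm·m/s.
Spread over the 75 km slope with efficiency ε = 0.32: R = ε·F/W = 0.32 × 458.35 / 75000 m = 1.956e-03 mm/s.
R = 1.956e-03 × 3600 = 7.04 mm/hr.
Over 6.3 h: total = 7.04 × 6.3 = 44.352 ≈ 44 mm.

R ≈ 7.04 mm/hr; total ≈ 44 mm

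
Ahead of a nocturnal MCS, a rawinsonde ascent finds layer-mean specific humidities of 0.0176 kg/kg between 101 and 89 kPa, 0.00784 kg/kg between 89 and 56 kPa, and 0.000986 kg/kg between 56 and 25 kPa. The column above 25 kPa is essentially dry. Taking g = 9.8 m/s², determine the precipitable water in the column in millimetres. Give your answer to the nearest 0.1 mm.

Precipitable water is the column-integrated vapour mass per unit area: PW = (1/g) Σ q̄ Δp, with q in kg/kg and Δp in Pa (1 kg/m² of water = 1 mm).
Layer 101–89 kPa: Δp = 120 hPa = 12000 Pa, q̄ = 0.0176 kg/kg → 0.0176 × 12000 / 9.8 = 21.55 mm
Layer 89–56 kPa: Δp = 330 hPa = 33000 Pa, q̄ = 0.00784 kg/kg → 0.00784 × 33000 / 9.8 = 26.40 mm
Layer 56–25 kPa: Δp = 310 hPa = 31000 Pa, q̄ = 0.000986 kg/kg → 0.000986 × 31000 / 9.8 = 3.12 mm
PW = 21.55 + 26.40 + 3.12 = 51.07 ≈ 51.1 mm.

PW ≈ 51.1 mm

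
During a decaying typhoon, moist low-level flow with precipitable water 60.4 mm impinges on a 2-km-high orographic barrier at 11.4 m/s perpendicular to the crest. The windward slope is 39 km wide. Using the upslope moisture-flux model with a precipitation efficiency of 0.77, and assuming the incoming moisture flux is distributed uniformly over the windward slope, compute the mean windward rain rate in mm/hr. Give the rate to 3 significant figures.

R ≈ 48.9 mm/hr

Incoming column moisture flux per unit ridge length: F = V × PW = 11.4 × 60.4 = 688.56 mm·m/s.
Spread over the 39 km slope with efficiency ε = 0.77: R = ε·F/W = 0.77 × 688.56 / 39000 m = 1.359e-02 mm/s.
R = 1.359e-02 × 3600 = 48.9 mm/hr.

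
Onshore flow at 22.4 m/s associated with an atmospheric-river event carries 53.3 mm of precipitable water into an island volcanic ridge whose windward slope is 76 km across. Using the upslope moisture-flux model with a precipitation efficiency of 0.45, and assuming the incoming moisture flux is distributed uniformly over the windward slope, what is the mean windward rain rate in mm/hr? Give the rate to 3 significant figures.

R ≈ 25.4 mm/hr

Incoming column moisture flux per unit ridge length: F = V × PW = 22.4 × 53.3 = 1193.92 mm·m/s.
Spread over the 76 km slope with efficiency ε = 0.45: R = ε·F/W = 0.45 × 1193.92 / 76000 m = 7.069e-03 mm/s.
R = 7.069e-03 × 3600 = 25.4 mm/hr.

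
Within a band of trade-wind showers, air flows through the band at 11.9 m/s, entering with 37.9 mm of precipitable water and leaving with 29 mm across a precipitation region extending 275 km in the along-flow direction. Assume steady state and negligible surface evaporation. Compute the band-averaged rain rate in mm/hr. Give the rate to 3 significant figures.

Column moisture flux per unit crosswind length is F = V × PW.
Inflow: F_in = 11.9 × 37.9 = 451.01 mm·m/s
Outflow: F_out = 11.9 × 29 = 345.1 mm·m/s
Steady-state rate R = (F_in − F_out)/L = (451.01 − 345.1) / 275000 m = 3.851e-04 mm/s.
R = 3.851e-04 × 3600 = 1.39 mm/hr.

R ≈ 1.39 mm/hr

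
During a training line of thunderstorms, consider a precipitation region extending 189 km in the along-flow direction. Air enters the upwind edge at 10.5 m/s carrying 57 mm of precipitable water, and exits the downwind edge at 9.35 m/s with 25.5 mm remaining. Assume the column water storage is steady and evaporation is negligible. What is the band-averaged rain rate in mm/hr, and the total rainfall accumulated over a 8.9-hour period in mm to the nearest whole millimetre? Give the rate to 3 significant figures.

R ≈ 6.86 mm/hr; total ≈ 61 mm

Column moisture flux per unit crosswind length is F = V × PW.
Inflow: F_in = 10.5 × 57 = 598.5 mm·m/s
Outflow: F_out = 9.35 × 25.5 = 238.425 mm·m/s
Steady-state rate R = (F_in − F_out)/L = (598.5 − 238.425) / 189000 m = 1.905e-03 mm/s.
R = 1.905e-03 × 3600 = 6.86 mm/hr.
Over 8.9 h: total = 6.86 × 8.9 = 61.054 ≈ 61 mm.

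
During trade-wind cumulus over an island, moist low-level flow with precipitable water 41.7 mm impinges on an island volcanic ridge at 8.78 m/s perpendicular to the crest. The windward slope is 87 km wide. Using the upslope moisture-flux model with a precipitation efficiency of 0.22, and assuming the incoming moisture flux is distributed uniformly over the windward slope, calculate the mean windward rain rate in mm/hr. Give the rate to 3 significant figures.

R ≈ 3.33 mm/hr

Incoming column moisture flux per unit ridge length: F = V × PW = 8.78 × 41.7 = 366.126 mm·m/s.
Spread over the 87 km slope with efficiency ε = 0.22: R = ε·F/W = 0.22 × 366.126 / 87000 m = 9.258e-04 mm/s.
R = 9.258e-04 × 3600 = 3.33 mm/hr.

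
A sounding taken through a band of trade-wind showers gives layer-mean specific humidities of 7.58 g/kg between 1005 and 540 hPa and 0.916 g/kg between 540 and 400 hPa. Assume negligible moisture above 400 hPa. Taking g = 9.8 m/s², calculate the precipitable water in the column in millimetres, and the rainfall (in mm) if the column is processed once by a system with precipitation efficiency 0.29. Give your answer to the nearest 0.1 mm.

PW ≈ 37.3 mm; rainfall ≈ 10.8 mm

Precipitable water is the column-integrated vapour mass per unit area: PW = (1/g) Σ q̄ Δp, with q in kg/kg and Δp in Pa (1 kg/m² of water = 1 mm).
Layer 1005–540 hPa: Δp = 465 hPa = 46500 Pa, q̄ = 0.00758 kg/kg → 0.00758 × 46500 / 9.8 = 35.97 mm
Layer 540–400 hPa: Δp = 140 hPa = 14000 Pa, q̄ = 0.000916 kg/kg → 0.000916 × 14000 / 9.8 = 1.31 mm
PW = 35.97 + 1.31 = 37.28 ≈ 37.3 mm.
Rainfall = ε × PW = 0.29 × 37.3 = 10.8 mm.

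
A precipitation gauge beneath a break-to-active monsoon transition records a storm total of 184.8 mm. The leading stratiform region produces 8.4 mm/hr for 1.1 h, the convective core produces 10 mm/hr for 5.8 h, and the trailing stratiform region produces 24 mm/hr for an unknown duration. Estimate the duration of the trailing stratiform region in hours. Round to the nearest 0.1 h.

duration ≈ 4.9 h

Known phases: 8.4 × 1.1 + 10 × 5.8 = 9.24 + 58 = 67.24 mm.
Remaining depth = 184.8 − 67.24 = 117.56 mm.
Duration = 117.56 / 24 = 4.9 h.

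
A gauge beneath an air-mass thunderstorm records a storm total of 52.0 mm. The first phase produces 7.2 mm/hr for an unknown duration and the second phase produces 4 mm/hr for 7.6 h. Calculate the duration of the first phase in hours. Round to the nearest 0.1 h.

duration ≈ 3.0 h

Known phases: 4 × 7.6 = 30.4 mm.
Remaining depth = 52.0 − 30.4 = 21.6 mm.
Duration = 21.6 / 7.2 = 3.0 h.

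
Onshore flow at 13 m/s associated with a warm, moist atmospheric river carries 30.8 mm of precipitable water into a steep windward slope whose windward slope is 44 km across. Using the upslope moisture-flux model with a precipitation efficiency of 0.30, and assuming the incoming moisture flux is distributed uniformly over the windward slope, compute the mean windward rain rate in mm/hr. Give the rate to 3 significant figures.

R ≈ 9.83 mm/hr

Incoming column moisture flux per unit ridge length: F = V × PW = 13 × 30.8 = 400.4 mm·m/s.
Spread over the 44 km slope with efficiency ε = 0.30: R = ε·F/W = 0.30 × 400.4 / 44000 m = 2.730e-03 mm/s.
R = 2.730e-03 × 3600 = 9.83 mm/hr.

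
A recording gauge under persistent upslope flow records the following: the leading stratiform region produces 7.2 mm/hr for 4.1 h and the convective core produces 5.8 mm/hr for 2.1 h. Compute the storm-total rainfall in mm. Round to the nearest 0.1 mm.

Total = Σ Rᵢ Δtᵢ = 7.2 × 4.1 + 5.8 × 2.1
      = 29.52 + 12.18 = 41.7 mm.

total ≈ 41.7 mm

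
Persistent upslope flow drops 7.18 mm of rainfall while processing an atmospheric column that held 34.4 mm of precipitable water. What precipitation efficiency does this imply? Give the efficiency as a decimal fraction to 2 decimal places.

ε = rainfall / PW = 7.18 / 34.4 = 0.21.

ε ≈ 0.21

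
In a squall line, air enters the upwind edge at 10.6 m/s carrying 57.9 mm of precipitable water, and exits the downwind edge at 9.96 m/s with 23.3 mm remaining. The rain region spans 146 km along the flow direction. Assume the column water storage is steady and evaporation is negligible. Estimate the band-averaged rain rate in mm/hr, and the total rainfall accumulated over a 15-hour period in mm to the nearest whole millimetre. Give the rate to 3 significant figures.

R ≈ 9.41 mm/hr; total ≈ 141 mm

Column moisture flux per unit crosswind length is F = V × PW.
Inflow: F_in = 10.6 × 57.9 = 613.74 mm·m/s
Outflow: F_out = 9.96 × 23.3 = 232.068 mm·m/s
Steady-state rate R = (F_in − F_out)/L = (613.74 − 232.068) / 146000 m = 2.614e-03 mm/s.
R = 2.614e-03 × 3600 = 9.41 mm/hr.
Over 15 h: total = 9.41 × 15 = 141.15 ≈ 141 mm.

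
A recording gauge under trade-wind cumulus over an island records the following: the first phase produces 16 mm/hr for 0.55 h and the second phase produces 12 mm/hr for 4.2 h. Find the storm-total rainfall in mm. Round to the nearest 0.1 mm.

total ≈ 59.2 mm

Total = Σ Rᵢ Δtᵢ = 16 × 0.55 + 12 × 4.2
      = 8.8 + 50.4 = 59.2 mm.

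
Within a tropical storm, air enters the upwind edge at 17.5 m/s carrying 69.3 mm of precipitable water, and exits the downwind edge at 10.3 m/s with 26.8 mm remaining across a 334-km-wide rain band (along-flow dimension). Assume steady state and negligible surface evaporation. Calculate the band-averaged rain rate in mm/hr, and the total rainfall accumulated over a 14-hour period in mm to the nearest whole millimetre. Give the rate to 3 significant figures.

R ≈ 10.1 mm/hr; total ≈ 141 mm

Column moisture flux per unit crosswind length is F = V × PW.
Inflow: F_in = 17.5 × 69.3 = 1212.75 mm·m/s
Outflow: F_out = 10.3 × 26.8 = 276.04 mm·m/s
Steady-state rate R = (F_in − F_out)/L = (1212.75 − 276.04) / 334000 m = 2.805e-03 mm/s.
R = 2.805e-03 × 3600 = 10.1 mm/hr.
Over 14 h: total = 10.1 × 14 = 141.4 ≈ 141 mm.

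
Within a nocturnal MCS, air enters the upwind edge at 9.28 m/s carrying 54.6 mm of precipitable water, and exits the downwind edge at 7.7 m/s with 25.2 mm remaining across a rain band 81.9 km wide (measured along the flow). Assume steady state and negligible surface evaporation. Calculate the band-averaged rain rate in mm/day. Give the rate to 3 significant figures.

Column moisture flux per unit crosswind length is F = V × PW.
Inflow: F_in = 9.28 × 54.6 = 506.688 mm·m/s
Outflow: F_out = 7.7 × 25.2 = 194.04 mm·m/s
Steady-state rate R = (F_in − F_out)/L = (506.688 − 194.04) / 81900 m = 3.817e-03 mm/s.
R = 3.817e-03 × 3600 × 24 = 330 mm/day.

R ≈ 330 mm/day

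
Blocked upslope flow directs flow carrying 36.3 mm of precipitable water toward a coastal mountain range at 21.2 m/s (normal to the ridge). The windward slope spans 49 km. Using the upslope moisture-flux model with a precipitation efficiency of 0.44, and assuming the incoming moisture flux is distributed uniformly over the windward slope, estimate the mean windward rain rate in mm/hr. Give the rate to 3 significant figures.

Incoming column moisture flux per unit ridge length: F = V × PW = 21.2 × 36.3 = 769.56 mm·m/s.
Spread over the 49 km slope with efficiency ε = 0.44: R = ε·F/W = 0.44 × 769.56 / 49000 m = 6.910e-03 mm/s.
R = 6.910e-03 × 3600 = 24.9 mm/hr.

R ≈ 24.9 mm/hr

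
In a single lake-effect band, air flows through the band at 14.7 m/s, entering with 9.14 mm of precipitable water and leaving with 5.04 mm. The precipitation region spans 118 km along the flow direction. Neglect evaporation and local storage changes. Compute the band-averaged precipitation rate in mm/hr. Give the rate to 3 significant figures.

Column moisture flux per unit crosswind length is F = V × PW.
Inflow: F_in = 14.7 × 9.14 = 134.358 mm·m/s
Outflow: F_out = 14.7 × 5.04 = 74.088 mm·m/s
Steady-state rate R = (F_in − F_out)/L = (134.358 − 74.088) / 118000 m = 5.108e-04 mm/s.
R = 5.108e-04 × 3600 = 1.84 mm/hr.

R ≈ 1.84 mm/hr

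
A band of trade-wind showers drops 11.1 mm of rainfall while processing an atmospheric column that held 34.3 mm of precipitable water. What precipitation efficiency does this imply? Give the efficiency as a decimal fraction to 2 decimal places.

ε = rainfall / PW = 11.1 / 34.3 = 0.32.

ε ≈ 0.32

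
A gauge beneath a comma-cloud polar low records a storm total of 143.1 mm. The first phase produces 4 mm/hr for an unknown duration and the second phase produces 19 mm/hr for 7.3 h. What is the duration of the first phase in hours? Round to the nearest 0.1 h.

Known phases: 19 × 7.3 = 138.7 mm.
Remaining depth = 143.1 − 138.7 = 4.4 mm.
Duration = 4.4 / 4 = 1.1 h.

duration ≈ 1.1 h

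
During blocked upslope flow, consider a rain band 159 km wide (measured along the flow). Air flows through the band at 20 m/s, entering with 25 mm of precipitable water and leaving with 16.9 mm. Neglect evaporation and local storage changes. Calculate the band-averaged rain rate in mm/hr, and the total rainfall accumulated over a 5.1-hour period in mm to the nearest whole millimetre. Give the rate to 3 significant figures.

R ≈ 3.67 mm/hr; total ≈ 19 mm

Column moisture flux per unit crosswind length is F = V × PW.
Inflow: F_in = 20 × 25 = 500 mm·m/s
Outflow: F_out = 20 × 16.9 = 338 mm·m/s
Steady-state rate R = (F_in − F_out)/L = (500 − 338) / 159000 m = 1.019e-03 mm/s.
R = 1.019e-03 × 3600 = 3.67 mm/hr.
Over 5.1 h: total = 3.67 × 5.1 = 18.717 ≈ 19 mm.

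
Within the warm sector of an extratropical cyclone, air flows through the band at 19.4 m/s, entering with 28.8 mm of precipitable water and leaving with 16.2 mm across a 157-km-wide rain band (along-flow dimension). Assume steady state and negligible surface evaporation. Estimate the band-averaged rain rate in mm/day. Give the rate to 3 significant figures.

R ≈ 135 mm/day

Column moisture flux per unit crosswind length is F = V × PW.
Inflow: F_in = 19.4 × 28.8 = 558.72 mm·m/s
Outflow: F_out = 19.4 × 16.2 = 314.28 mm·m/s
Steady-state rate R = (F_in − F_out)/L = (558.72 − 314.28) / 157000 m = 1.557e-03 mm/s.
R = 1.557e-03 × 3600 × 24 = 135 mm/day.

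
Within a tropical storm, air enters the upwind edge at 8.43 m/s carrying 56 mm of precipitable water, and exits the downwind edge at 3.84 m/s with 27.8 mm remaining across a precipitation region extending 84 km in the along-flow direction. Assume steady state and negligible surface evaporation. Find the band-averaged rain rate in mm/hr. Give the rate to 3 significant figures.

Column moisture flux per unit crosswind length is F = V × PW.
Inflow: F_in = 8.43 × 56 = 472.08 mm·m/s
Outflow: F_out = 3.84 × 27.8 = 106.752 mm·m/s
Steady-state rate R = (F_in − F_out)/L = (472.08 − 106.752) / 84000 m = 4.349e-03 mm/s.
R = 4.349e-03 × 3600 = 15.7 mm/hr.

R ≈ 15.7 mm/hr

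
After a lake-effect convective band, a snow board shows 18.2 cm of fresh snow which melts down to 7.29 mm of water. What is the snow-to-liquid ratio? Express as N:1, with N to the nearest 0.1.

Ratio = snow depth / SWE = 182 mm / 7.29 mm = 25.0, i.e. 25.0:1.

ratio ≈ 25.0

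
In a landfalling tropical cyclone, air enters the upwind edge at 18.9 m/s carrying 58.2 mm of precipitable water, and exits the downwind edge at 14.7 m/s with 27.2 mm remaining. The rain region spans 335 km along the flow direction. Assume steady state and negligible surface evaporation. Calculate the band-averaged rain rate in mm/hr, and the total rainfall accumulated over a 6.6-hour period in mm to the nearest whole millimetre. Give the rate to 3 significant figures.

Column moisture flux per unit crosswind length is F = V × PW.
Inflow: F_in = 18.9 × 58.2 = 1099.98 mm·m/s
Outflow: F_out = 14.7 × 27.2 = 399.84 mm·m/s
Steady-state rate R = (F_in − F_out)/L = (1099.98 − 399.84) / 335000 m = 2.090e-03 mm/s.
R = 2.090e-03 × 3600 = 7.52 mm/hr.
Over 6.6 h: total = 7.52 × 6.6 = 49.632 ≈ 50 mm.

R ≈ 7.52 mm/hr; total ≈ 50 mm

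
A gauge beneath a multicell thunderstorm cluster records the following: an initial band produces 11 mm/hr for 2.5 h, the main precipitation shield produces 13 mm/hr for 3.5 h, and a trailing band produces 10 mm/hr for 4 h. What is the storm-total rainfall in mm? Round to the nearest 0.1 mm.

total ≈ 113.0 mm

Total = Σ Rᵢ Δtᵢ = 11 × 2.5 + 13 × 3.5 + 10 × 4
      = 27.5 + 45.5 + 40 = 113.0 mm.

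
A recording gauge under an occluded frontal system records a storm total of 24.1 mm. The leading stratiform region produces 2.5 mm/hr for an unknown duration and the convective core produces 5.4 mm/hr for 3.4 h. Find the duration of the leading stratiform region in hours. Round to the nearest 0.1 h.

Known phases: 5.4 × 3.4 = 18.36 mm.
Remaining depth = 24.1 − 18.36 = 5.74 mm.
Duration = 5.74 / 2.5 = 2.3 h.

duration ≈ 2.3 h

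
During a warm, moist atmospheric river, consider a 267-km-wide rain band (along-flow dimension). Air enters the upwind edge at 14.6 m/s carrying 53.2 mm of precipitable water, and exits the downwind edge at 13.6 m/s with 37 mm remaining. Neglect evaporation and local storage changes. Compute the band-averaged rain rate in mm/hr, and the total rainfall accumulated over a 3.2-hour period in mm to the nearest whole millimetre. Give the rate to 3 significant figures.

R ≈ 3.69 mm/hr; total ≈ 12 mm

Column moisture flux per unit crosswind length is F = V × PW.
Inflow: F_in = 14.6 × 53.2 = 776.72 mm·m/s
Outflow: F_out = 13.6 × 37 = 503.2 mm·m/s
Steady-state rate R = (F_in − F_out)/L = (776.72 − 503.2) / 267000 m = 1.024e-03 mm/s.
R = 1.024e-03 × 3600 = 3.69 mm/hr.
Over 3.2 h: total = 3.69 × 3.2 = 11.808 ≈ 12 mm.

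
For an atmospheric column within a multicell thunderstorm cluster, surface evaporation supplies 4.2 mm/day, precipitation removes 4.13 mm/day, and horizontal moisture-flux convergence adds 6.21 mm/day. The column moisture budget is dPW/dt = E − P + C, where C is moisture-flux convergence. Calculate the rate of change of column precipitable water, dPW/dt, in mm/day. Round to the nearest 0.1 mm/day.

dPW/dt ≈ 6.3 mm/day

dPW/dt = E − P + C = 4.2 − 4.13 + (6.21) = 6.3 mm/day.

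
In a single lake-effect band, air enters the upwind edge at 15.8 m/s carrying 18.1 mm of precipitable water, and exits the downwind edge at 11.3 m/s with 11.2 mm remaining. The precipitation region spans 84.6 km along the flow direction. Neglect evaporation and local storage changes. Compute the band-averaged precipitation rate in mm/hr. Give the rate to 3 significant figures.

Column moisture flux per unit crosswind length is F = V × PW.
Inflow: F_in = 15.8 × 18.1 = 285.98 mm·m/s
Outflow: F_out = 11.3 × 11.2 = 126.56 mm·m/s
Steady-state rate R = (F_in − F_out)/L = (285.98 − 126.56) / 84600 m = 1.884e-03 mm/s.
R = 1.884e-03 × 3600 = 6.78 mm/hr.

R ≈ 6.78 mm/hr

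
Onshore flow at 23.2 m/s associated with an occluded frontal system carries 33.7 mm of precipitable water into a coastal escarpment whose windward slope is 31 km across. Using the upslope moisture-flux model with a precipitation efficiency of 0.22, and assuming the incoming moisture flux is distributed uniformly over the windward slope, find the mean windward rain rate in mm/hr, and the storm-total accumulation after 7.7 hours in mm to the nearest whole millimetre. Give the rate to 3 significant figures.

R ≈ 20.0 mm/hr; total ≈ 154 mm

Incoming column moisture flux per unit ridge length: F = V × PW = 23.2 × 33.7 = 781.84 mm·m/s.
Spread over the 31 km slope with efficiency ε = 0.22: R = ε·F/W = 0.22 × 781.84 / 31000 m = 5.549e-03 mm/s.
R = 5.549e-03 × 3600 = 20.0 mm/hr.
Over 7.7 h: total = 20.0 × 7.7 = 154 mm.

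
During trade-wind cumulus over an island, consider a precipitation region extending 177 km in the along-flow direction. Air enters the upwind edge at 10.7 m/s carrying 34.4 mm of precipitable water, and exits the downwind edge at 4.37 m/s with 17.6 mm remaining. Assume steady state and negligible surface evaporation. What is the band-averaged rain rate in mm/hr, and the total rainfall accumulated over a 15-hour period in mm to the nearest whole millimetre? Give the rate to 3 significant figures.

R ≈ 5.92 mm/hr; total ≈ 89 mm

Column moisture flux per unit crosswind length is F = V × PW.
Inflow: F_in = 10.7 × 34.4 = 368.08 mm·m/s
Outflow: F_out = 4.37 × 17.6 = 76.912 mm·m/s
Steady-state rate R = (F_in − F_out)/L = (368.08 − 76.912) / 177000 m = 1.645e-03 mm/s.
R = 1.645e-03 × 3600 = 5.92 mm/hr.
Over 15 h: total = 5.92 × 15 = 88.8 ≈ 89 mm.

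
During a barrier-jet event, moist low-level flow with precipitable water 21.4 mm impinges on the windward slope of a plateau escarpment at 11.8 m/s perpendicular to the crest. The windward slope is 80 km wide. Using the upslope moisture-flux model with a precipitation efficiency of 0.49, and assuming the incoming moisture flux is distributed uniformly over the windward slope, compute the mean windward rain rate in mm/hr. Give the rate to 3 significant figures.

Incoming column moisture flux per unit ridge length: F = V × PW = 11.8 × 21.4 = 252.52 mm·m/s.
Spread over the 80 km slope with efficiency ε = 0.49: R = ε·F/W = 0.49 × 252.52 / 80000 m = 1.547e-03 mm/s.
R = 1.547e-03 × 3600 = 5.57 mm/hr.

R ≈ 5.57 mm/hr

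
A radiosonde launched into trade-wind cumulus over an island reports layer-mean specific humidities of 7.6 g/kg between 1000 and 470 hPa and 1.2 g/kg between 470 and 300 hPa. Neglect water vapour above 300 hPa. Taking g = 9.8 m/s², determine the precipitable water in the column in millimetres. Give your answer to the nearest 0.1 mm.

PW ≈ 43.2 mm

Precipitable water is the column-integrated vapour mass per unit area: PW = (1/g) Σ q̄ Δp, with q in kg/kg and Δp in Pa (1 kg/m² of water = 1 mm).
Layer 1000–470 hPa: Δp = 530 hPa = 53000 Pa, q̄ = 0.0076 kg/kg → 0.0076 × 53000 / 9.8 = 41.10 mm
Layer 470–300 hPa: Δp = 170 hPa = 17000 Pa, q̄ = 0.0012 kg/kg → 0.0012 × 17000 / 9.8 = 2.08 mm
PW = 41.10 + 2.08 = 43.18 ≈ 43.2 mm.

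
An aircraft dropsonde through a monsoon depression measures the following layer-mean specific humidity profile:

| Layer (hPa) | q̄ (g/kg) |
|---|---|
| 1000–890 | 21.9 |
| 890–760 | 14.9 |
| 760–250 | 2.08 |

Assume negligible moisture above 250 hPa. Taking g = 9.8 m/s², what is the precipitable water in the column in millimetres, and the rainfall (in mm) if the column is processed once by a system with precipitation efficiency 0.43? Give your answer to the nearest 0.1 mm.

Precipitable water is the column-integrated vapour mass per unit area: PW = (1/g) Σ q̄ Δp, with q in kg/kg and Δp in Pa (1 kg/m² of water = 1 mm).
Layer 1000–890 hPa: Δp = 110 hPa = 11000 Pa, q̄ = 0.0219 kg/kg → 0.0219 × 11000 / 9.8 = 24.58 mm
Layer 890–760 hPa: Δp = 130 hPa = 13000 Pa, q̄ = 0.0149 kg/kg → 0.0149 × 13000 / 9.8 = 19.77 mm
Layer 760–250 hPa: Δp = 510 hPa = 51000 Pa, q̄ = 0.00208 kg/kg → 0.00208 × 51000 / 9.8 = 10.82 mm
PW = 24.58 + 19.77 + 10.82 = 55.17 ≈ 55.2 mm.
Rainfall = ε × PW = 0.43 × 55.2 = 23.7 mm.

PW ≈ 55.2 mm; rainfall ≈ 23.7 mm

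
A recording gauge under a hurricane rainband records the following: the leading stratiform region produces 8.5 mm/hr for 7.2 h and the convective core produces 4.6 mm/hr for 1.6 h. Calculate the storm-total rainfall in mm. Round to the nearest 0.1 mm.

total ≈ 68.6 mm

Total = Σ Rᵢ Δtᵢ = 8.5 × 7.2 + 4.6 × 1.6
      = 61.2 + 7.36 = 68.6 mm.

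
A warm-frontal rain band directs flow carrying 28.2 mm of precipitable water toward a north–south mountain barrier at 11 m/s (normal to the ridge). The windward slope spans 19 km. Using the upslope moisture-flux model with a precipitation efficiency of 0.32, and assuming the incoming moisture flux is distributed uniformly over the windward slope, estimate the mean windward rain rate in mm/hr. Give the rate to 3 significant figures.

R ≈ 18.8 mm/hr

Incoming column moisture flux per unit ridge length: F = V × PW = 11 × 28.2 = 310.2 mm·m/s.
Spread over the 19 km slope with efficiency ε = 0.32: R = ε·F/W = 0.32 × 310.2 / 19000 m = 5.224e-03 mm/s.
R = 5.224e-03 × 3600 = 18.8 mm/hr.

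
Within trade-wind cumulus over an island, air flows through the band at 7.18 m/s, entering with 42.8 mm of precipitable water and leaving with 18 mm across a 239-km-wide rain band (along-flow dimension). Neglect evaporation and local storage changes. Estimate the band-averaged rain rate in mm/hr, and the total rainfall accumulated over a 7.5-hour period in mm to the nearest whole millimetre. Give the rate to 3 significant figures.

Column moisture flux per unit crosswind length is F = V × PW.
Inflow: F_in = 7.18 × 42.8 = 307.304 mm·m/s
Outflow: F_out = 7.18 × 18 = 129.24 mm·m/s
Steady-state rate R = (F_in − F_out)/L = (307.304 − 129.24) / 239000 m = 7.450e-04 mm/s.
R = 7.450e-04 × 3600 = 2.68 mm/hr.
Over 7.5 h: total = 2.68 × 7.5 = 20.1 ≈ 20 mm.

R ≈ 2.68 mm/hr; total ≈ 20 mm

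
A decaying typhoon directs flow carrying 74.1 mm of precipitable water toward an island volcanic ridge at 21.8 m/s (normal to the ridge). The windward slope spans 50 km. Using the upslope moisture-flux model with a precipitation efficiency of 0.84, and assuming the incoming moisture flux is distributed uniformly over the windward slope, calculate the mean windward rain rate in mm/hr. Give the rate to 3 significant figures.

Incoming column moisture flux per unit ridge length: F = V × PW = 21.8 × 74.1 = 1615.38 mm·m/s.
Spread over the 50 km slope with efficiency ε = 0.84: R = ε·F/W = 0.84 × 1615.38 / 50000 m = 2.714e-02 mm/s.
R = 2.714e-02 × 3600 = 97.7 mm/hr.

R ≈ 97.7 mm/hr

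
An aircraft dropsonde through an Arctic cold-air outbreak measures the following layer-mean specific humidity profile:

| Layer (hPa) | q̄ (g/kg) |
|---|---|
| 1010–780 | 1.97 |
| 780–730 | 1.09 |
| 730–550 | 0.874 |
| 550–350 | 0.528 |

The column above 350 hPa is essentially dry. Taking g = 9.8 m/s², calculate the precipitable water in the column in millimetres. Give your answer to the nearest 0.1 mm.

Precipitable water is the column-integrated vapour mass per unit area: PW = (1/g) Σ q̄ Δp, with q in kg/kg and Δp in Pa (1 kg/m² of water = 1 mm).
Layer 1010–780 hPa: Δp = 230 hPa = 23000 Pa, q̄ = 0.00197 kg/kg → 0.00197 × 23000 / 9.8 = 4.62 mm
Layer 780–730 hPa: Δp = 50 hPa = 5000 Pa, q̄ = 0.00109 kg/kg → 0.00109 × 5000 / 9.8 = 0.56 mm
Layer 730–550 hPa: Δp = 180 hPa = 18000 Pa, q̄ = 0.000874 kg/kg → 0.000874 × 18000 / 9.8 = 1.61 mm
Layer 550–350 hPa: Δp = 200 hPa = 20000 Pa, q̄ = 0.000528 kg/kg → 0.000528 × 20000 / 9.8 = 1.08 mm
PW = 4.62 + 0.56 + 1.61 + 1.08 = 7.87 ≈ 7.9 mm.

PW ≈ 7.9 mm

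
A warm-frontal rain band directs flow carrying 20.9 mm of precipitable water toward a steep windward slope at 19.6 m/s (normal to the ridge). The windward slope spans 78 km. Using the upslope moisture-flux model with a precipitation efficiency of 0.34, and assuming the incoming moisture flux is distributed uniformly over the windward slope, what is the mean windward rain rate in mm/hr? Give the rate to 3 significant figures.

Incoming column moisture flux per unit ridge length: F = V × PW = 19.6 × 20.9 = 409.64 mm·m/s.
Spread over the 78 km slope with efficiency ε = 0.34: R = ε·F/W = 0.34 × 409.64 / 78000 m = 1.786e-03 mm/s.
R = 1.786e-03 × 3600 = 6.43 mm/hr.

R ≈ 6.43 mm/hr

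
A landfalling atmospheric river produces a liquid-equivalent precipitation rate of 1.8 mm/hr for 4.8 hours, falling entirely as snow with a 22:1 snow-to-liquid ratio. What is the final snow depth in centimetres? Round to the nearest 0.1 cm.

Liquid-equivalent depth = 1.8 × 4.8 = 8.64 mm.
Snow depth = 8.64 mm × 22 = 190.08 mm = 19.0 cm.

snow depth ≈ 19.0 cm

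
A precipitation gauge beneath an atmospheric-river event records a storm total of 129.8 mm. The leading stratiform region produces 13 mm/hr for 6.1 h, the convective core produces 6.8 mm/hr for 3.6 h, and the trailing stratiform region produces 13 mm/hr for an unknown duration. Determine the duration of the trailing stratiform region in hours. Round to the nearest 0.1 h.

duration ≈ 2.0 h

Known phases: 13 × 6.1 + 6.8 × 3.6 = 79.3 + 24.48 = 103.78 mm.
Remaining depth = 129.8 − 103.78 = 26.02 mm.
Duration = 26.02 / 13 = 2.0 h.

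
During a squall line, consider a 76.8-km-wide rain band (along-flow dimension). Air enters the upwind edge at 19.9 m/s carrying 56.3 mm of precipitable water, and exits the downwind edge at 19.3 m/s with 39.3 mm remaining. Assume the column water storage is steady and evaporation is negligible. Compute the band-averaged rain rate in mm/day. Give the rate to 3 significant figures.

R ≈ 407 mm/day

Column moisture flux per unit crosswind length is F = V × PW.
Inflow: F_in = 19.9 × 56.3 = 1120.37 mm·m/s
Outflow: F_out = 19.3 × 39.3 = 758.49 mm·m/s
Steady-state rate R = (F_in − F_out)/L = (1120.37 − 758.49) / 76800 m = 4.712e-03 mm/s.
R = 4.712e-03 × 3600 × 24 = 407 mm/day.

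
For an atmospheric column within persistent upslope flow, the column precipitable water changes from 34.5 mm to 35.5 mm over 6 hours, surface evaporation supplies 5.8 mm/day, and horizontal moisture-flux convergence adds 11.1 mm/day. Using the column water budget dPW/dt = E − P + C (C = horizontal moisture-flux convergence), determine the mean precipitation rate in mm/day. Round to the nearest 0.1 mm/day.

P ≈ 12.9 mm/day

dPW/dt = (35.5 − 34.5) mm / (6/24 day) = +4.000 mm/day.
P = E + C − dPW/dt = 5.8 + (11.1) − (+4.000) = 12.9 mm/day.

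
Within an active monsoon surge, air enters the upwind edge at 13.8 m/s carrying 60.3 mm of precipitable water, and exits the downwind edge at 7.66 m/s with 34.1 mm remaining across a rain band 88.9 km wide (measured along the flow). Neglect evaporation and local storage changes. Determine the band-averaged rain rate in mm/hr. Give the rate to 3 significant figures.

R ≈ 23.1 mm/hr

Column moisture flux per unit crosswind length is F = V × PW.
Inflow: F_in = 13.8 × 60.3 = 832.14 mm·m/s
Outflow: F_out = 7.66 × 34.1 = 261.206 mm·m/s
Steady-state rate R = (F_in − F_out)/L = (832.14 − 261.206) / 88900 m = 6.422e-03 mm/s.
R = 6.422e-03 × 3600 = 23.1 mm/hr.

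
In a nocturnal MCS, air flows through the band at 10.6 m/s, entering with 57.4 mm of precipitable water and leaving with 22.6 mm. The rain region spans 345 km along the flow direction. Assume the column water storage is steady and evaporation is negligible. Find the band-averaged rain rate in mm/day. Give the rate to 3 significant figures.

R ≈ 92.4 mm/day

Column moisture flux per unit crosswind length is F = V × PW.
Inflow: F_in = 10.6 × 57.4 = 608.44 mm·m/s
Outflow: F_out = 10.6 × 22.6 = 239.56 mm·m/s
Steady-state rate R = (F_in − F_out)/L = (608.44 − 239.56) / 345000 m = 1.069e-03 mm/s.
R = 1.069e-03 × 3600 × 24 = 92.4 mm/day.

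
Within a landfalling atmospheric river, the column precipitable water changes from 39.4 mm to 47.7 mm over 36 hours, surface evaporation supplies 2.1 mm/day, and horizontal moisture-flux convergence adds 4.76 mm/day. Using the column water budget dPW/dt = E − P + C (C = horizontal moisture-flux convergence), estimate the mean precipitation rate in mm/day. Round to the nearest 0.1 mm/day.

P ≈ 1.3 mm/day

dPW/dt = (47.7 − 39.4) mm / (36/24 day) = +5.533 mm/day.
P = E + C − dPW/dt = 2.1 + (4.76) − (+5.533) = 1.3 mm/day.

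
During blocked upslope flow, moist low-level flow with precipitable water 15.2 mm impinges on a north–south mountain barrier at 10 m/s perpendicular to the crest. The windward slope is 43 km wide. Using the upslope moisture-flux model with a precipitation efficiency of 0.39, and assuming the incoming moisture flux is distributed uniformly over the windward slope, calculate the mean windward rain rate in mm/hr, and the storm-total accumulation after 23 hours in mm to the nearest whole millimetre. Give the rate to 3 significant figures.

R ≈ 4.96 mm/hr; total ≈ 114 mm

Incoming column moisture flux per unit ridge length: F = V × PW = 10 × 15.2 = 152 mm·m/s.
Spread over the 43 km slope with efficiency ε = 0.39: R = ε·F/W = 0.39 × 152 / 43000 m = 1.379e-03 mm/s.
R = 1.379e-03 × 3600 = 4.96 mm/hr.
Over 23 h: total = 4.96 × 23 = 114.08 ≈ 114 mm.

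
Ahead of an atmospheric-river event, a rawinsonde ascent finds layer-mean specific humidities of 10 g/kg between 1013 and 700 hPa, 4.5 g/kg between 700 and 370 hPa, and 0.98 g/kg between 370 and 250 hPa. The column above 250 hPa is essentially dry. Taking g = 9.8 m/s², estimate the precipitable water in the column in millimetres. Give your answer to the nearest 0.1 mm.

PW ≈ 48.3 mm

Precipitable water is the column-integrated vapour mass per unit area: PW = (1/g) Σ q̄ Δp, with q in kg/kg and Δp in Pa (1 kg/m² of water = 1 mm).
Layer 1013–700 hPa: Δp = 313 hPa = 31300 Pa, q̄ = 0.01 kg/kg → 0.01 × 31300 / 9.8 = 31.94 mm
Layer 700–370 hPa: Δp = 330 hPa = 33000 Pa, q̄ = 0.0045 kg/kg → 0.0045 × 33000 / 9.8 = 15.15 mm
Layer 370–250 hPa: Δp = 120 hPa = 12000 Pa, q̄ = 0.00098 kg/kg → 0.00098 × 12000 / 9.8 = 1.20 mm
PW = 31.94 + 15.15 + 1.20 = 48.29 ≈ 48.3 mm.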